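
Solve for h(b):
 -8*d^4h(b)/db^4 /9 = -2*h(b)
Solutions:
 h(b) = C1*exp(-sqrt(6)*b/2) + C2*exp(sqrt(6)*b/2) + C3*sin(sqrt(6)*b/2) + C4*cos(sqrt(6)*b/2)


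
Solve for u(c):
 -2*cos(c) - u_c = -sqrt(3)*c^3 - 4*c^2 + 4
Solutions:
 u(c) = C1 + sqrt(3)*c^4/4 + 4*c^3/3 - 4*c - 2*sin(c)


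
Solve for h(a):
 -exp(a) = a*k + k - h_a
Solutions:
 h(a) = C1 + a^2*k/2 + a*k + exp(a)


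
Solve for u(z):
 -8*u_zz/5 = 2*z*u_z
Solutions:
 u(z) = C1 + C2*erf(sqrt(10)*z/4)


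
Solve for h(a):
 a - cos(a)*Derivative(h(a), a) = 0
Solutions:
 h(a) = C1 + Integral(a/cos(a), a)


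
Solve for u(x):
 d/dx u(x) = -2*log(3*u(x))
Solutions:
 Integral(1/(log(_y) + log(3)), (_y, u(x)))/2 = C1 - x


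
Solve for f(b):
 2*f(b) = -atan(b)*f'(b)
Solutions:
 f(b) = C1*exp(-2*Integral(1/atan(b), b))


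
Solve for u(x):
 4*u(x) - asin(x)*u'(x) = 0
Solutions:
 u(x) = C1*exp(4*Integral(1/asin(x), x))


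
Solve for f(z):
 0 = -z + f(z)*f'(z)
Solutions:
 f(z) = -sqrt(C1 + z^2)
 f(z) = sqrt(C1 + z^2)


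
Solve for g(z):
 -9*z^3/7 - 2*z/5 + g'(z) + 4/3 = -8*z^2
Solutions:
 g(z) = C1 + 9*z^4/28 - 8*z^3/3 + z^2/5 - 4*z/3


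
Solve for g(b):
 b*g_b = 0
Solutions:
 g(b) = C1


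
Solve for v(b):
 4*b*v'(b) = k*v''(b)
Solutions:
 v(b) = C1 + C2*erf(sqrt(2)*b*sqrt(-1/k))/sqrt(-1/k)


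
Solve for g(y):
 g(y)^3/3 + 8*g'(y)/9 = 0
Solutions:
 g(y) = -2*sqrt(-1/(C1 - 3*y))
 g(y) = 2*sqrt(-1/(C1 - 3*y))


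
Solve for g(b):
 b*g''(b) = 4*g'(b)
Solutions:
 g(b) = C1 + C2*b^5


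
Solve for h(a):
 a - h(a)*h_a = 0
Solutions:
 h(a) = -sqrt(C1 + a^2)
 h(a) = sqrt(C1 + a^2)


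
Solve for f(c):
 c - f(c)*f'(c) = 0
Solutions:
 f(c) = -sqrt(C1 + c^2)
 f(c) = sqrt(C1 + c^2)


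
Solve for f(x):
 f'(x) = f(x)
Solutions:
 f(x) = C1*exp(x)


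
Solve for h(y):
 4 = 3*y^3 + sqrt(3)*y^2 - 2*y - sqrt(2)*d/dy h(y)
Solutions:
 h(y) = C1 + 3*sqrt(2)*y^4/8 + sqrt(6)*y^3/6 - sqrt(2)*y^2/2 - 2*sqrt(2)*y


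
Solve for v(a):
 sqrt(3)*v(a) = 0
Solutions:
 v(a) = 0


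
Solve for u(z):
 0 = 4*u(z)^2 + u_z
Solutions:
 u(z) = 1/(C1 + 4*z)


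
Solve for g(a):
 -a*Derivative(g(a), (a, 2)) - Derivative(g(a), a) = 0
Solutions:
 g(a) = C1 + C2*log(a)


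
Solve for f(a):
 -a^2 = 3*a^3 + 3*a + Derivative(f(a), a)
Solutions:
 f(a) = C1 - 3*a^4/4 - a^3/3 - 3*a^2/2


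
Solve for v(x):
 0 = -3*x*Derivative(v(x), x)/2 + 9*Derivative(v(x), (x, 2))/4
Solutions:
 v(x) = C1 + C2*erfi(sqrt(3)*x/3)


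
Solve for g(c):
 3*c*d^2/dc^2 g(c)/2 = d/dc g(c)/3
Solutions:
 g(c) = C1 + C2*c^(11/9)


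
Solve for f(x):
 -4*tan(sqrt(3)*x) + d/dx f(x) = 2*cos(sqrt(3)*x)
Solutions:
 f(x) = C1 - 4*sqrt(3)*log(cos(sqrt(3)*x))/3 + 2*sqrt(3)*sin(sqrt(3)*x)/3


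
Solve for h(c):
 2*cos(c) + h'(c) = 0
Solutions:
 h(c) = C1 - 2*sin(c)


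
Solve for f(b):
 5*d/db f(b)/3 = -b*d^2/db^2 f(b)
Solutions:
 f(b) = C1 + C2/b^(2/3)


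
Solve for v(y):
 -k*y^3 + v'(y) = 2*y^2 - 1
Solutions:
 v(y) = C1 + k*y^4/4 + 2*y^3/3 - y


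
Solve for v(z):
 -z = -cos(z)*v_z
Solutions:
 v(z) = C1 + Integral(z/cos(z), z)


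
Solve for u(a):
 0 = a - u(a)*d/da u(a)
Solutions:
 u(a) = -sqrt(C1 + a^2)
 u(a) = sqrt(C1 + a^2)


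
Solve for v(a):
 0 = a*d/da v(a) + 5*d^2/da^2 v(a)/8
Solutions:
 v(a) = C1 + C2*erf(2*sqrt(5)*a/5)


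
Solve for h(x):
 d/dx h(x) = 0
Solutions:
 h(x) = C1


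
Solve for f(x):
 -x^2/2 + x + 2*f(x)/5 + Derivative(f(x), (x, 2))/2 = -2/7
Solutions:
 f(x) = C1*sin(2*sqrt(5)*x/5) + C2*cos(2*sqrt(5)*x/5) + 5*x^2/4 - 5*x/2 - 215/56


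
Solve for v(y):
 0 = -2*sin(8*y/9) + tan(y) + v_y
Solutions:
 v(y) = C1 + log(cos(y)) - 9*cos(8*y/9)/4


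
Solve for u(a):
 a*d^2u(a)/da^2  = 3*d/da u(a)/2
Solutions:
 u(a) = C1 + C2*a^(5/2)


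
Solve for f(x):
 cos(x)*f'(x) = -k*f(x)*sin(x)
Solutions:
 f(x) = C1*exp(k*log(cos(x)))


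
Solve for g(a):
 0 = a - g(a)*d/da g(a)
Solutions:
 g(a) = -sqrt(C1 + a^2)
 g(a) = sqrt(C1 + a^2)


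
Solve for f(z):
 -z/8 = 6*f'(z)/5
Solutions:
 f(z) = C1 - 5*z^2/96


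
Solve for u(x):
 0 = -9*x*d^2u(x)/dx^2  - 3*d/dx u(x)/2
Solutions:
 u(x) = C1 + C2*x^(5/6)


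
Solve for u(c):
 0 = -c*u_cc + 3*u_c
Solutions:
 u(c) = C1 + C2*c^4


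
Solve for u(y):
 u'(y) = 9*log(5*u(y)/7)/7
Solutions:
 -7*Integral(1/(log(_y) - log(7) + log(5)), (_y, u(y)))/9 = C1 - y


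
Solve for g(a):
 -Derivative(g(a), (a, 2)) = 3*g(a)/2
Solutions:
 g(a) = C1*sin(sqrt(6)*a/2) + C2*cos(sqrt(6)*a/2)


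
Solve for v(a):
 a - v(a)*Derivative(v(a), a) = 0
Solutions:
 v(a) = -sqrt(C1 + a^2)
 v(a) = sqrt(C1 + a^2)


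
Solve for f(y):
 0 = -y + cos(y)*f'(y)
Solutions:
 f(y) = C1 + Integral(y/cos(y), y)


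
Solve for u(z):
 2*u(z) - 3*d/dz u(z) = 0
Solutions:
 u(z) = C1*exp(2*z/3)


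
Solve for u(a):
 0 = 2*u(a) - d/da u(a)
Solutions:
 u(a) = C1*exp(2*a)


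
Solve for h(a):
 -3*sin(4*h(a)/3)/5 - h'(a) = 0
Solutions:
 3*a/5 + 3*log(cos(4*h(a)/3) - 1)/8 - 3*log(cos(4*h(a)/3) + 1)/8 = C1


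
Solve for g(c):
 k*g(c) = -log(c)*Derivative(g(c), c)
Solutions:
 g(c) = C1*exp(-k*li(c))


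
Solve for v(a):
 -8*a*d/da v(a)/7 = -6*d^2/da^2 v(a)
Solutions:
 v(a) = C1 + C2*erfi(sqrt(42)*a/21)


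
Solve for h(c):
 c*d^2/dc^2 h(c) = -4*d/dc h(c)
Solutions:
 h(c) = C1 + C2/c^3


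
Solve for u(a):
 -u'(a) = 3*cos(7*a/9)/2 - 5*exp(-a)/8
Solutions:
 u(a) = C1 - 27*sin(7*a/9)/14 - 5*exp(-a)/8


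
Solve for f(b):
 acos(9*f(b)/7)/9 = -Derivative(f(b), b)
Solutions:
 Integral(1/acos(9*_y/7), (_y, f(b))) = C1 - b/9


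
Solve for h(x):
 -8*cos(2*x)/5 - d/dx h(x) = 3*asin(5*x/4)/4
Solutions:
 h(x) = C1 - 3*x*asin(5*x/4)/4 - 3*sqrt(16 - 25*x^2)/20 - 4*sin(2*x)/5


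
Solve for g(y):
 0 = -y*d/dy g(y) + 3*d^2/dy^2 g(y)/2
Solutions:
 g(y) = C1 + C2*erfi(sqrt(3)*y/3)


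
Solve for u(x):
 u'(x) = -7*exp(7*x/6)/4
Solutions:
 u(x) = C1 - 3*exp(7*x/6)/2


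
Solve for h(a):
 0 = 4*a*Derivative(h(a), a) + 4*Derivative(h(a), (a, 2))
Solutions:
 h(a) = C1 + C2*erf(sqrt(2)*a/2)


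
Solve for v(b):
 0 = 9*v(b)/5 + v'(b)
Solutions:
 v(b) = C1*exp(-9*b/5)


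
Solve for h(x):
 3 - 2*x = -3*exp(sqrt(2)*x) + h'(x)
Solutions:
 h(x) = C1 - x^2 + 3*x + 3*sqrt(2)*exp(sqrt(2)*x)/2


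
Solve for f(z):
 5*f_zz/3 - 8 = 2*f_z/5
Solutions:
 f(z) = C1 + C2*exp(6*z/25) - 20*z


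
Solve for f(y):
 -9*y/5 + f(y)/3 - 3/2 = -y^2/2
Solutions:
 f(y) = -3*y^2/2 + 27*y/5 + 9/2


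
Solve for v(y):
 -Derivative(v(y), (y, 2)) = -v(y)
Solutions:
 v(y) = C1*exp(-y) + C2*exp(y)


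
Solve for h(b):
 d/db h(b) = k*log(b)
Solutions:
 h(b) = C1 + b*k*log(b) - b*k


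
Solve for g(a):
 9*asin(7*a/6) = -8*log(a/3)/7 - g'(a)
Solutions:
 g(a) = C1 - 8*a*log(a)/7 - 9*a*asin(7*a/6) + 8*a/7 + 8*a*log(3)/7 - 9*sqrt(36 - 49*a^2)/7


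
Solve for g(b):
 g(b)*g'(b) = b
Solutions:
 g(b) = -sqrt(C1 + b^2)
 g(b) = sqrt(C1 + b^2)


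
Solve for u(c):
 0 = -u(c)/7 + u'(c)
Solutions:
 u(c) = C1*exp(c/7)


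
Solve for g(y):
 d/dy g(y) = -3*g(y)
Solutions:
 g(y) = C1*exp(-3*y)


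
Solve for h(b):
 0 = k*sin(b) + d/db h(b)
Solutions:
 h(b) = C1 + k*cos(b)


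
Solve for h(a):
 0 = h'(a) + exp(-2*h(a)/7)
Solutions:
 h(a) = 7*log(-sqrt(C1 - a)) - 7*log(7) + 7*log(14)/2
 h(a) = 7*log(C1 - a)/2 - 7*log(7) + 7*log(14)/2


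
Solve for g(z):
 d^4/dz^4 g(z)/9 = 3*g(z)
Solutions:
 g(z) = C1*exp(-3^(3/4)*z) + C2*exp(3^(3/4)*z) + C3*sin(3^(3/4)*z) + C4*cos(3^(3/4)*z)


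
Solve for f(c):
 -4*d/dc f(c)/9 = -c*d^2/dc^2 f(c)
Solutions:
 f(c) = C1 + C2*c^(13/9)


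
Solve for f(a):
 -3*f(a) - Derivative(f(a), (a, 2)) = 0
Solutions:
 f(a) = C1*sin(sqrt(3)*a) + C2*cos(sqrt(3)*a)


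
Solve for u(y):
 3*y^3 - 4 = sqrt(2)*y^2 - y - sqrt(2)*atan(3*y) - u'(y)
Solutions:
 u(y) = C1 - 3*y^4/4 + sqrt(2)*y^3/3 - y^2/2 + 4*y - sqrt(2)*(y*atan(3*y) - log(9*y^2 + 1)/6)


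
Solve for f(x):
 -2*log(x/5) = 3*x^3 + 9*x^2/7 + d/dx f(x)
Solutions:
 f(x) = C1 - 3*x^4/4 - 3*x^3/7 - 2*x*log(x) + 2*x + 2*x*log(5)


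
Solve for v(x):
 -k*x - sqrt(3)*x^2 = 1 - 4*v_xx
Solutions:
 v(x) = C1 + C2*x + k*x^3/24 + sqrt(3)*x^4/48 + x^2/8


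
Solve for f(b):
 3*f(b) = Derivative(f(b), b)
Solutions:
 f(b) = C1*exp(3*b)


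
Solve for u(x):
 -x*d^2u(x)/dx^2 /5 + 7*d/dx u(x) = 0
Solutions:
 u(x) = C1 + C2*x^36


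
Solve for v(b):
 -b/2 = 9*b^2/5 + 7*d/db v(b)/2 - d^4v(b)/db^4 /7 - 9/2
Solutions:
 v(b) = C1 + C4*exp(14^(2/3)*b/2) - 6*b^3/35 - b^2/14 + 9*b/7 + (C2*sin(14^(2/3)*sqrt(3)*b/4) + C3*cos(14^(2/3)*sqrt(3)*b/4))*exp(-14^(2/3)*b/4)


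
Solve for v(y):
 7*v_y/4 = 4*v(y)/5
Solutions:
 v(y) = C1*exp(16*y/35)


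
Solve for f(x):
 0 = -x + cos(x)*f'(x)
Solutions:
 f(x) = C1 + Integral(x/cos(x), x)


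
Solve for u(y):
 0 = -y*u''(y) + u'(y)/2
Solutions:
 u(y) = C1 + C2*y^(3/2)


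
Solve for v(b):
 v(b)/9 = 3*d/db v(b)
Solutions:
 v(b) = C1*exp(b/27)


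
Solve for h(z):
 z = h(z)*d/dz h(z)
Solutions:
 h(z) = -sqrt(C1 + z^2)
 h(z) = sqrt(C1 + z^2)


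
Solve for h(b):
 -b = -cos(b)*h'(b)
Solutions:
 h(b) = C1 + Integral(b/cos(b), b)


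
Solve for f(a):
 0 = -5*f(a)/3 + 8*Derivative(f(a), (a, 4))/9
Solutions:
 f(a) = C1*exp(-30^(1/4)*a/2) + C2*exp(30^(1/4)*a/2) + C3*sin(30^(1/4)*a/2) + C4*cos(30^(1/4)*a/2)


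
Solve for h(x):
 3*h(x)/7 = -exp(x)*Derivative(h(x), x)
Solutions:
 h(x) = C1*exp(3*exp(-x)/7)


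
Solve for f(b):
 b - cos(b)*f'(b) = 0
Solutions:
 f(b) = C1 + Integral(b/cos(b), b)


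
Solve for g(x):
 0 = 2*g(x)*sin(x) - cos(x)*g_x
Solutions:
 g(x) = C1/cos(x)^2


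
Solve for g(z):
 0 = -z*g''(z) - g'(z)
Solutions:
 g(z) = C1 + C2*log(z)


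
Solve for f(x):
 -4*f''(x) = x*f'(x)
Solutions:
 f(x) = C1 + C2*erf(sqrt(2)*x/4)


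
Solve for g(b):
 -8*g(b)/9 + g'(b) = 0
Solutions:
 g(b) = C1*exp(8*b/9)


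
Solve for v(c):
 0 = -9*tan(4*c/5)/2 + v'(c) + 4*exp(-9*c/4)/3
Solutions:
 v(c) = C1 + 45*log(tan(4*c/5)^2 + 1)/16 + 16*exp(-9*c/4)/27


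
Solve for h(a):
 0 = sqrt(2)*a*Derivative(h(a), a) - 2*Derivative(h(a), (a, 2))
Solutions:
 h(a) = C1 + C2*erfi(2^(1/4)*a/2)


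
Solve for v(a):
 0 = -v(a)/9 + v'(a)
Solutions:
 v(a) = C1*exp(a/9)


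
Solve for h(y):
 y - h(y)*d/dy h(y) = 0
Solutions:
 h(y) = -sqrt(C1 + y^2)
 h(y) = sqrt(C1 + y^2)


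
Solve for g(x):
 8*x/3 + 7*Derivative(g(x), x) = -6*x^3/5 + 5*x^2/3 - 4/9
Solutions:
 g(x) = C1 - 3*x^4/70 + 5*x^3/63 - 4*x^2/21 - 4*x/63


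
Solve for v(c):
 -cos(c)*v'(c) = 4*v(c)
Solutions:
 v(c) = C1*(sin(c)^2 - 2*sin(c) + 1)/(sin(c)^2 + 2*sin(c) + 1)


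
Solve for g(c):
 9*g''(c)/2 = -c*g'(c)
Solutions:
 g(c) = C1 + C2*erf(c/3)


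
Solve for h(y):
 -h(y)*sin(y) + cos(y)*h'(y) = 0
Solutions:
 h(y) = C1/cos(y)


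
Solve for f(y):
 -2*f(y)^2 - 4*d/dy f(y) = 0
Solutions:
 f(y) = 2/(C1 + y)


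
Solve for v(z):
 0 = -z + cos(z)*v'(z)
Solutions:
 v(z) = C1 + Integral(z/cos(z), z)


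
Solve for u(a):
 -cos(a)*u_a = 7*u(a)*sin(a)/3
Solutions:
 u(a) = C1*cos(a)^(7/3)


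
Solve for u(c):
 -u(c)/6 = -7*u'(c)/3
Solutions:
 u(c) = C1*exp(c/14)


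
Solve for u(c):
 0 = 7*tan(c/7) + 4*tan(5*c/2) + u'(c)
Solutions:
 u(c) = C1 + 49*log(cos(c/7)) + 8*log(cos(5*c/2))/5


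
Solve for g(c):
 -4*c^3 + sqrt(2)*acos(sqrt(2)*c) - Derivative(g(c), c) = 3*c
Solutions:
 g(c) = C1 - c^4 - 3*c^2/2 + sqrt(2)*(c*acos(sqrt(2)*c) - sqrt(2)*sqrt(1 - 2*c^2)/2)


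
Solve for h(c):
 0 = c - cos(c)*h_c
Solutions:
 h(c) = C1 + Integral(c/cos(c), c)


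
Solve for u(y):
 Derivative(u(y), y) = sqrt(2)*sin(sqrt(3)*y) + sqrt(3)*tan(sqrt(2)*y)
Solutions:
 u(y) = C1 - sqrt(6)*log(cos(sqrt(2)*y))/2 - sqrt(6)*cos(sqrt(3)*y)/3


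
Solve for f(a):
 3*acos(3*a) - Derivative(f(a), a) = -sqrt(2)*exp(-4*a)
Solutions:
 f(a) = C1 + 3*a*acos(3*a) - sqrt(1 - 9*a^2) - sqrt(2)*exp(-4*a)/4


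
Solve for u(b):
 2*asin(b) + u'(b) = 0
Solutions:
 u(b) = C1 - 2*b*asin(b) - 2*sqrt(1 - b^2)


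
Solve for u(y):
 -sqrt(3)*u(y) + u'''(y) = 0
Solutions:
 u(y) = C3*exp(3^(1/6)*y) + (C1*sin(3^(2/3)*y/2) + C2*cos(3^(2/3)*y/2))*exp(-3^(1/6)*y/2)


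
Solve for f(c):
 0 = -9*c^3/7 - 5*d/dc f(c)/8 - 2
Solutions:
 f(c) = C1 - 18*c^4/35 - 16*c/5


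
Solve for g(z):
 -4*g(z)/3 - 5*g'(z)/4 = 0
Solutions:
 g(z) = C1*exp(-16*z/15)


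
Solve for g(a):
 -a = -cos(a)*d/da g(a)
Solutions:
 g(a) = C1 + Integral(a/cos(a), a)


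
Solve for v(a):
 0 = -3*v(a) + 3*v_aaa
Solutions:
 v(a) = C3*exp(a) + (C1*sin(sqrt(3)*a/2) + C2*cos(sqrt(3)*a/2))*exp(-a/2)


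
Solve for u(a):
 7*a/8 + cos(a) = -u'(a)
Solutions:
 u(a) = C1 - 7*a^2/16 - sin(a)


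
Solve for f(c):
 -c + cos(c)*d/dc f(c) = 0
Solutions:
 f(c) = C1 + Integral(c/cos(c), c)


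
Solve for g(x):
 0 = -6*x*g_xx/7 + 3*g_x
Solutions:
 g(x) = C1 + C2*x^(9/2)


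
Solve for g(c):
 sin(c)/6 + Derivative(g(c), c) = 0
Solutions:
 g(c) = C1 + cos(c)/6


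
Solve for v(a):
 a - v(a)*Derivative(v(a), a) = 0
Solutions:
 v(a) = -sqrt(C1 + a^2)
 v(a) = sqrt(C1 + a^2)


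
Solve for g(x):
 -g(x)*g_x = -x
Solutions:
 g(x) = -sqrt(C1 + x^2)
 g(x) = sqrt(C1 + x^2)


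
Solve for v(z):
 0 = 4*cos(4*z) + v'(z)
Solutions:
 v(z) = C1 - sin(4*z)


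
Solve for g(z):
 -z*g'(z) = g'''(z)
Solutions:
 g(z) = C1 + Integral(C2*airyai(-z) + C3*airybi(-z), z)


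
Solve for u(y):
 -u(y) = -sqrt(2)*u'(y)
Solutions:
 u(y) = C1*exp(sqrt(2)*y/2)


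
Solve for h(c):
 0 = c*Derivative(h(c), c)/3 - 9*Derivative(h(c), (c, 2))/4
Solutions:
 h(c) = C1 + C2*erfi(sqrt(6)*c/9)


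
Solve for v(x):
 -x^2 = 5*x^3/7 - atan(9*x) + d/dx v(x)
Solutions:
 v(x) = C1 - 5*x^4/28 - x^3/3 + x*atan(9*x) - log(81*x^2 + 1)/18


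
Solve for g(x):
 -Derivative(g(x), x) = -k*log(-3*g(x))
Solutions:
 Integral(1/(log(-_y) + log(3)), (_y, g(x))) = C1 + k*x


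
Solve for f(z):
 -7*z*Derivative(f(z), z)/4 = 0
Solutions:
 f(z) = C1


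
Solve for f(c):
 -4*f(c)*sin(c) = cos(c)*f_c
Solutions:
 f(c) = C1*cos(c)^4


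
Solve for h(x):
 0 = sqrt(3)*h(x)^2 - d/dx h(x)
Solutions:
 h(x) = -1/(C1 + sqrt(3)*x)


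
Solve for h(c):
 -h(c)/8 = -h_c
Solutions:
 h(c) = C1*exp(c/8)


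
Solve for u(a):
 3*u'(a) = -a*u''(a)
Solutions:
 u(a) = C1 + C2/a^2


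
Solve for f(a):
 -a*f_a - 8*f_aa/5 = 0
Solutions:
 f(a) = C1 + C2*erf(sqrt(5)*a/4)


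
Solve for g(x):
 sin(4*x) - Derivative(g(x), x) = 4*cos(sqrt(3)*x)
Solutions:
 g(x) = C1 - 4*sqrt(3)*sin(sqrt(3)*x)/3 - cos(4*x)/4


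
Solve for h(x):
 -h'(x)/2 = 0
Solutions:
 h(x) = C1


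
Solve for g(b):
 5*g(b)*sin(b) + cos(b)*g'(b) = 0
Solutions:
 g(b) = C1*cos(b)^5


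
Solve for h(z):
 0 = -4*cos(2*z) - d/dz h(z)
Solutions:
 h(z) = C1 - 2*sin(2*z)


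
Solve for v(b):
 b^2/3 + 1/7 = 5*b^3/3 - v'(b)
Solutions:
 v(b) = C1 + 5*b^4/12 - b^3/9 - b/7


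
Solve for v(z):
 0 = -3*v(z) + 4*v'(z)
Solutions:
 v(z) = C1*exp(3*z/4)


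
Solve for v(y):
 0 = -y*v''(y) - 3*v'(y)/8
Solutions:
 v(y) = C1 + C2*y^(5/8)


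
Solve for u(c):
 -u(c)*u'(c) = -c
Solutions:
 u(c) = -sqrt(C1 + c^2)
 u(c) = sqrt(C1 + c^2)


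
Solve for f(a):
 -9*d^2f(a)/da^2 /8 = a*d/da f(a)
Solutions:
 f(a) = C1 + C2*erf(2*a/3)


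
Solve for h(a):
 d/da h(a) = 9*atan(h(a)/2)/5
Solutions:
 Integral(1/atan(_y/2), (_y, h(a))) = C1 + 9*a/5


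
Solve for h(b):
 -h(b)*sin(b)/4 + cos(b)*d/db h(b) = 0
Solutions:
 h(b) = C1/cos(b)^(1/4)


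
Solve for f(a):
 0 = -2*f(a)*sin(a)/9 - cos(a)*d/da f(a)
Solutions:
 f(a) = C1*cos(a)^(2/9)


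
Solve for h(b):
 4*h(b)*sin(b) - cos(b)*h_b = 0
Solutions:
 h(b) = C1/cos(b)^4


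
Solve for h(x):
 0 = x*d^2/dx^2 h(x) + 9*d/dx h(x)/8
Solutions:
 h(x) = C1 + C2/x^(1/8)


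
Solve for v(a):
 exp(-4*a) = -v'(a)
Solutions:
 v(a) = C1 + exp(-4*a)/4


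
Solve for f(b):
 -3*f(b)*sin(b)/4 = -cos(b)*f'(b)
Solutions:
 f(b) = C1/cos(b)^(3/4)


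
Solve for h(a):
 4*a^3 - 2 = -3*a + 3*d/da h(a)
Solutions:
 h(a) = C1 + a^4/3 + a^2/2 - 2*a/3


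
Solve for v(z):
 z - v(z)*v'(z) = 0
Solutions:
 v(z) = -sqrt(C1 + z^2)
 v(z) = sqrt(C1 + z^2)


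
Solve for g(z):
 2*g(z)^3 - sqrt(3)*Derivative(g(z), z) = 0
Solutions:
 g(z) = -sqrt(6)*sqrt(-1/(C1 + 2*sqrt(3)*z))/2
 g(z) = sqrt(6)*sqrt(-1/(C1 + 2*sqrt(3)*z))/2


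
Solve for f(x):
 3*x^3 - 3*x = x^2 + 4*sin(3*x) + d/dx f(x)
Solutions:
 f(x) = C1 + 3*x^4/4 - x^3/3 - 3*x^2/2 + 4*cos(3*x)/3


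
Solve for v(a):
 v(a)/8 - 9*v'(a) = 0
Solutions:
 v(a) = C1*exp(a/72)


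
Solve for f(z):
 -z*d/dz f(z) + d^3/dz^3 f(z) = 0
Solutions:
 f(z) = C1 + Integral(C2*airyai(z) + C3*airybi(z), z)


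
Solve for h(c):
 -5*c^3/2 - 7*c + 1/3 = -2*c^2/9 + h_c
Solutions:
 h(c) = C1 - 5*c^4/8 + 2*c^3/27 - 7*c^2/2 + c/3


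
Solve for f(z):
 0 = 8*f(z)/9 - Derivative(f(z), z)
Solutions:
 f(z) = C1*exp(8*z/9)


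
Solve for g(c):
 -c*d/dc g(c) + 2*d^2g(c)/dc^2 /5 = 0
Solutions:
 g(c) = C1 + C2*erfi(sqrt(5)*c/2)


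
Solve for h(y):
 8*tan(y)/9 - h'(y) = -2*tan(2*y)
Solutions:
 h(y) = C1 - 8*log(cos(y))/9 - log(cos(2*y))


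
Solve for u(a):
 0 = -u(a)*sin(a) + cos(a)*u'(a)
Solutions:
 u(a) = C1/cos(a)


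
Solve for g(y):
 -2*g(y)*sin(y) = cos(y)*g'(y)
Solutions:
 g(y) = C1*cos(y)^2


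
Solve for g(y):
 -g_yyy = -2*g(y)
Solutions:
 g(y) = C3*exp(2^(1/3)*y) + (C1*sin(2^(1/3)*sqrt(3)*y/2) + C2*cos(2^(1/3)*sqrt(3)*y/2))*exp(-2^(1/3)*y/2)


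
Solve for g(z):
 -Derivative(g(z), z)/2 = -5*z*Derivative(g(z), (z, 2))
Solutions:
 g(z) = C1 + C2*z^(11/10)


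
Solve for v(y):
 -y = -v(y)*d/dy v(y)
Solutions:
 v(y) = -sqrt(C1 + y^2)
 v(y) = sqrt(C1 + y^2)


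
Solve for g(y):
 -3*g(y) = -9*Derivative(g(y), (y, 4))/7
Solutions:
 g(y) = C1*exp(-3^(3/4)*7^(1/4)*y/3) + C2*exp(3^(3/4)*7^(1/4)*y/3) + C3*sin(3^(3/4)*7^(1/4)*y/3) + C4*cos(3^(3/4)*7^(1/4)*y/3)


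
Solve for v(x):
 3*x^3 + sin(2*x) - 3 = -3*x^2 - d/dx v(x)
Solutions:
 v(x) = C1 - 3*x^4/4 - x^3 + 3*x + cos(2*x)/2


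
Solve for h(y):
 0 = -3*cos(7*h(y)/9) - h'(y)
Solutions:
 3*y - 9*log(sin(7*h(y)/9) - 1)/14 + 9*log(sin(7*h(y)/9) + 1)/14 = C1


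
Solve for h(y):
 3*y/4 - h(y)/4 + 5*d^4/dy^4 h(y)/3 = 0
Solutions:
 h(y) = C1*exp(-sqrt(2)*3^(1/4)*5^(3/4)*y/10) + C2*exp(sqrt(2)*3^(1/4)*5^(3/4)*y/10) + C3*sin(sqrt(2)*3^(1/4)*5^(3/4)*y/10) + C4*cos(sqrt(2)*3^(1/4)*5^(3/4)*y/10) + 3*y


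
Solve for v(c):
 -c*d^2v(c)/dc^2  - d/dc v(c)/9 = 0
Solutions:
 v(c) = C1 + C2*c^(8/9)


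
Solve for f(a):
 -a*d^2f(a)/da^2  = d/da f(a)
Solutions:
 f(a) = C1 + C2*log(a)


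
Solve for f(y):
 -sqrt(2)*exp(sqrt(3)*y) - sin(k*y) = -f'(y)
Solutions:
 f(y) = C1 + sqrt(6)*exp(sqrt(3)*y)/3 - cos(k*y)/k


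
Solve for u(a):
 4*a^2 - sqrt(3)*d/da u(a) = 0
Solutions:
 u(a) = C1 + 4*sqrt(3)*a^3/9


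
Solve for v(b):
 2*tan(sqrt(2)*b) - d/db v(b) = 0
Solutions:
 v(b) = C1 - sqrt(2)*log(cos(sqrt(2)*b))


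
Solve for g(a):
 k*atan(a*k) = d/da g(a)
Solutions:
 g(a) = C1 + k*Piecewise((a*atan(a*k) - log(a^2*k^2 + 1)/(2*k), Ne(k, 0)), (0, True))


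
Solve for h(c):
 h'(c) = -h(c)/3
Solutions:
 h(c) = C1*exp(-c/3)


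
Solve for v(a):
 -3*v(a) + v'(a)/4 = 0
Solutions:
 v(a) = C1*exp(12*a)


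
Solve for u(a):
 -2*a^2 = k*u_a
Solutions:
 u(a) = C1 - 2*a^3/(3*k)


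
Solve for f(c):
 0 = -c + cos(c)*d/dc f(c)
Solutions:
 f(c) = C1 + Integral(c/cos(c), c)


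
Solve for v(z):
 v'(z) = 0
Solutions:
 v(z) = C1


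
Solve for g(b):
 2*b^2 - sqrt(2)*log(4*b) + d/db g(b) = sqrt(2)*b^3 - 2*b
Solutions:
 g(b) = C1 + sqrt(2)*b^4/4 - 2*b^3/3 - b^2 + sqrt(2)*b*log(b) - sqrt(2)*b + 2*sqrt(2)*b*log(2)


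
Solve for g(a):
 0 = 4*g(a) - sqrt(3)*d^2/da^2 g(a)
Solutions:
 g(a) = C1*exp(-2*3^(3/4)*a/3) + C2*exp(2*3^(3/4)*a/3)


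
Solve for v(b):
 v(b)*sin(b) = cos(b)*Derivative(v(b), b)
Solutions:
 v(b) = C1/cos(b)


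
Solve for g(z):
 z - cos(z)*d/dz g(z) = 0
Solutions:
 g(z) = C1 + Integral(z/cos(z), z)


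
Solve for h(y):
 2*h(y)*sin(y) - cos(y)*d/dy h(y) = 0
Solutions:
 h(y) = C1/cos(y)^2


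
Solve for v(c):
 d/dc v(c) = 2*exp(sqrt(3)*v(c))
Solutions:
 v(c) = sqrt(3)*(2*log(-1/(C1 + 2*c)) - log(3))/6


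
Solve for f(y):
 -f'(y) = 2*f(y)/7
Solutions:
 f(y) = C1*exp(-2*y/7)


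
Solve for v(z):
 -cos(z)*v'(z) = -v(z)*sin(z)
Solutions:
 v(z) = C1/cos(z)


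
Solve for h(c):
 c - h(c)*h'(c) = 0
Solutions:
 h(c) = -sqrt(C1 + c^2)
 h(c) = sqrt(C1 + c^2)


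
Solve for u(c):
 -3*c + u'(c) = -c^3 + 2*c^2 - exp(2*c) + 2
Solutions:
 u(c) = C1 - c^4/4 + 2*c^3/3 + 3*c^2/2 + 2*c - exp(2*c)/2


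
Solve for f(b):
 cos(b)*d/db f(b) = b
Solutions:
 f(b) = C1 + Integral(b/cos(b), b)


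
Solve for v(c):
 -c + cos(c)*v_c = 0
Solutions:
 v(c) = C1 + Integral(c/cos(c), c)


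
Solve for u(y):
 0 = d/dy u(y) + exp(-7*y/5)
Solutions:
 u(y) = C1 + 5*exp(-7*y/5)/7


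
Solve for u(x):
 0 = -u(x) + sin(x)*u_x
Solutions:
 u(x) = C1*sqrt(cos(x) - 1)/sqrt(cos(x) + 1)


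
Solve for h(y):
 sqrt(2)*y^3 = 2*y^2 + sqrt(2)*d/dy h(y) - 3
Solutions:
 h(y) = C1 + y^4/4 - sqrt(2)*y^3/3 + 3*sqrt(2)*y/2


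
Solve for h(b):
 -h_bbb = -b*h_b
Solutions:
 h(b) = C1 + Integral(C2*airyai(b) + C3*airybi(b), b)


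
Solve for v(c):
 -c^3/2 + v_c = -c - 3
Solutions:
 v(c) = C1 + c^4/8 - c^2/2 - 3*c


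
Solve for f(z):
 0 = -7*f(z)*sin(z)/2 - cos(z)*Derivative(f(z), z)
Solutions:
 f(z) = C1*cos(z)^(7/2)


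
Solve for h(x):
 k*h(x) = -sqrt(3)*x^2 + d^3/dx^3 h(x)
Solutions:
 h(x) = C1*exp(k^(1/3)*x) + C2*exp(k^(1/3)*x*(-1 + sqrt(3)*I)/2) + C3*exp(-k^(1/3)*x*(1 + sqrt(3)*I)/2) - sqrt(3)*x^2/k


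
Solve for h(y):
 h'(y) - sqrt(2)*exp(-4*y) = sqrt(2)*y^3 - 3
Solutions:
 h(y) = C1 + sqrt(2)*y^4/4 - 3*y - sqrt(2)*exp(-4*y)/4


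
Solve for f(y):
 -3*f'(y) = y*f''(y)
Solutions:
 f(y) = C1 + C2/y^2


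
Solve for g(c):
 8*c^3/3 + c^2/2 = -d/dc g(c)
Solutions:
 g(c) = C1 - 2*c^4/3 - c^3/6


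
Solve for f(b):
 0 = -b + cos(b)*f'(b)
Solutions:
 f(b) = C1 + Integral(b/cos(b), b)


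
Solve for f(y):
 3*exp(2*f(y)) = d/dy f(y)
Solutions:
 f(y) = log(-sqrt(-1/(C1 + 3*y))) - log(2)/2
 f(y) = log(-1/(C1 + 3*y))/2 - log(2)/2


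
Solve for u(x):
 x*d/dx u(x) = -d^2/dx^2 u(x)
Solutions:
 u(x) = C1 + C2*erf(sqrt(2)*x/2)


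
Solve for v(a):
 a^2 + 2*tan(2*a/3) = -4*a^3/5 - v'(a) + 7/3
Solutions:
 v(a) = C1 - a^4/5 - a^3/3 + 7*a/3 + 3*log(cos(2*a/3))


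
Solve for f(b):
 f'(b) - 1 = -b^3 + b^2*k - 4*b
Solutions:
 f(b) = C1 - b^4/4 + b^3*k/3 - 2*b^2 + b


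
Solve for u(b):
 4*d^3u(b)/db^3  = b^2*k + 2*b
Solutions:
 u(b) = C1 + C2*b + C3*b^2 + b^5*k/240 + b^4/48


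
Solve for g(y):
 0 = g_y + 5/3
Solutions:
 g(y) = C1 - 5*y/3


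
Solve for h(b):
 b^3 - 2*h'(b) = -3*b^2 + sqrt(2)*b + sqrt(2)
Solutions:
 h(b) = C1 + b^4/8 + b^3/2 - sqrt(2)*b^2/4 - sqrt(2)*b/2


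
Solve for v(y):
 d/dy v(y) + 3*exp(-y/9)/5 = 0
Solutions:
 v(y) = C1 + 27*exp(-y/9)/5


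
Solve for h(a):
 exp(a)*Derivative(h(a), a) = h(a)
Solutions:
 h(a) = C1*exp(-exp(-a))


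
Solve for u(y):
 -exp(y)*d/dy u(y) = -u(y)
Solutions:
 u(y) = C1*exp(-exp(-y))


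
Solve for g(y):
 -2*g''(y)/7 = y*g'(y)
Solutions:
 g(y) = C1 + C2*erf(sqrt(7)*y/2)


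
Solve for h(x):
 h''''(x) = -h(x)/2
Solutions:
 h(x) = (C1*sin(2^(1/4)*x/2) + C2*cos(2^(1/4)*x/2))*exp(-2^(1/4)*x/2) + (C3*sin(2^(1/4)*x/2) + C4*cos(2^(1/4)*x/2))*exp(2^(1/4)*x/2)


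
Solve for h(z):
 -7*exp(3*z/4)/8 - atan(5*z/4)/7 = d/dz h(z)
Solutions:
 h(z) = C1 - z*atan(5*z/4)/7 - 7*exp(3*z/4)/6 + 2*log(25*z^2 + 16)/35


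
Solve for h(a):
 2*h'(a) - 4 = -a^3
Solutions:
 h(a) = C1 - a^4/8 + 2*a


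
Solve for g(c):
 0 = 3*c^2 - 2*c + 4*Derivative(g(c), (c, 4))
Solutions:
 g(c) = C1 + C2*c + C3*c^2 + C4*c^3 - c^6/480 + c^5/240


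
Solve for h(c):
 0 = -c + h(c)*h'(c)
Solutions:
 h(c) = -sqrt(C1 + c^2)
 h(c) = sqrt(C1 + c^2)


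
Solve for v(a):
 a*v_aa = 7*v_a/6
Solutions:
 v(a) = C1 + C2*a^(13/6)


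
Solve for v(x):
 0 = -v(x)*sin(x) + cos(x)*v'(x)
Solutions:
 v(x) = C1/cos(x)


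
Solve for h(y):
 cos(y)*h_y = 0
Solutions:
 h(y) = C1


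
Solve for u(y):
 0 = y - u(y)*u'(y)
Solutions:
 u(y) = -sqrt(C1 + y^2)
 u(y) = sqrt(C1 + y^2)


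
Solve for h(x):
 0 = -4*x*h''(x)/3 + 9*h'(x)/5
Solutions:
 h(x) = C1 + C2*x^(47/20)


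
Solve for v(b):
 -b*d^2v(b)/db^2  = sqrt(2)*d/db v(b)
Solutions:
 v(b) = C1 + C2*b^(1 - sqrt(2))


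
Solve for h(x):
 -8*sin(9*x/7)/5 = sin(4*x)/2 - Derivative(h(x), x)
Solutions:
 h(x) = C1 - 56*cos(9*x/7)/45 - cos(4*x)/8


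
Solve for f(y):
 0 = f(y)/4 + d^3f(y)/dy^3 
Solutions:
 f(y) = C3*exp(-2^(1/3)*y/2) + (C1*sin(2^(1/3)*sqrt(3)*y/4) + C2*cos(2^(1/3)*sqrt(3)*y/4))*exp(2^(1/3)*y/4)


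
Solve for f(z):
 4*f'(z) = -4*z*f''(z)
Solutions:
 f(z) = C1 + C2*log(z)


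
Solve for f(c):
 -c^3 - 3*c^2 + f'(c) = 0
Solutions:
 f(c) = C1 + c^4/4 + c^3


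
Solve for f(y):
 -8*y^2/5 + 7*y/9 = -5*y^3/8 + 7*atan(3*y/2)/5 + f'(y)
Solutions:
 f(y) = C1 + 5*y^4/32 - 8*y^3/15 + 7*y^2/18 - 7*y*atan(3*y/2)/5 + 7*log(9*y^2 + 4)/15


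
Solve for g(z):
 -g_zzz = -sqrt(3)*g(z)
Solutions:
 g(z) = C3*exp(3^(1/6)*z) + (C1*sin(3^(2/3)*z/2) + C2*cos(3^(2/3)*z/2))*exp(-3^(1/6)*z/2)


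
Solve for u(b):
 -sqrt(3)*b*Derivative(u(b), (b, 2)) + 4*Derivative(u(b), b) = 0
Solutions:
 u(b) = C1 + C2*b^(1 + 4*sqrt(3)/3)


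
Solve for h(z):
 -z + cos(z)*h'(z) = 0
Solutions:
 h(z) = C1 + Integral(z/cos(z), z)


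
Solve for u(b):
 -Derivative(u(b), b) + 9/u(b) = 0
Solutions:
 u(b) = -sqrt(C1 + 18*b)
 u(b) = sqrt(C1 + 18*b)


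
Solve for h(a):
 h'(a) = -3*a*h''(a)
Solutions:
 h(a) = C1 + C2*a^(2/3)


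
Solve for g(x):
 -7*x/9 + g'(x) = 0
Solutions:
 g(x) = C1 + 7*x^2/18


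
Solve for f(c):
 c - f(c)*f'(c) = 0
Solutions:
 f(c) = -sqrt(C1 + c^2)
 f(c) = sqrt(C1 + c^2)


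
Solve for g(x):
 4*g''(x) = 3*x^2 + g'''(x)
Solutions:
 g(x) = C1 + C2*x + C3*exp(4*x) + x^4/16 + x^3/16 + 3*x^2/64


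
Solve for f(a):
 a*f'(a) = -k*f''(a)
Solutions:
 f(a) = C1 + C2*sqrt(k)*erf(sqrt(2)*a*sqrt(1/k)/2)


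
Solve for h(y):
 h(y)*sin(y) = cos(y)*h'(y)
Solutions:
 h(y) = C1/cos(y)


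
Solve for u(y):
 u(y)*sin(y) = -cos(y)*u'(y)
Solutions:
 u(y) = C1*cos(y)


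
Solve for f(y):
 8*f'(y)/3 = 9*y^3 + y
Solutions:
 f(y) = C1 + 27*y^4/32 + 3*y^2/16


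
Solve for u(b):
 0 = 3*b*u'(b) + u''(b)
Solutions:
 u(b) = C1 + C2*erf(sqrt(6)*b/2)


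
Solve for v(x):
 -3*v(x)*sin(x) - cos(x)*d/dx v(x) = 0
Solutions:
 v(x) = C1*cos(x)^3


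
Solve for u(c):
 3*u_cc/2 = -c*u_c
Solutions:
 u(c) = C1 + C2*erf(sqrt(3)*c/3)


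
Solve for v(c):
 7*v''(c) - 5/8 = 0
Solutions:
 v(c) = C1 + C2*c + 5*c^2/112


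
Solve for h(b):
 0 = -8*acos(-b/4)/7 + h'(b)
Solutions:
 h(b) = C1 + 8*b*acos(-b/4)/7 + 8*sqrt(16 - b^2)/7


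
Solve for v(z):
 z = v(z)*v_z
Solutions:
 v(z) = -sqrt(C1 + z^2)
 v(z) = sqrt(C1 + z^2)


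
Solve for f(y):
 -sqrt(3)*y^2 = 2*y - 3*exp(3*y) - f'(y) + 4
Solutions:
 f(y) = C1 + sqrt(3)*y^3/3 + y^2 + 4*y - exp(3*y)


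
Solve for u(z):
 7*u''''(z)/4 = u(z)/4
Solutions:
 u(z) = C1*exp(-7^(3/4)*z/7) + C2*exp(7^(3/4)*z/7) + C3*sin(7^(3/4)*z/7) + C4*cos(7^(3/4)*z/7)


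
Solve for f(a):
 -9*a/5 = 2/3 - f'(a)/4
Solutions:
 f(a) = C1 + 18*a^2/5 + 8*a/3


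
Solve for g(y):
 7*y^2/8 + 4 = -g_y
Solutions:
 g(y) = C1 - 7*y^3/24 - 4*y


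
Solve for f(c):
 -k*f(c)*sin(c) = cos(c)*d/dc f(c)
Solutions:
 f(c) = C1*exp(k*log(cos(c)))


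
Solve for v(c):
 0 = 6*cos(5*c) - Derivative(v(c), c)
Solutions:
 v(c) = C1 + 6*sin(5*c)/5


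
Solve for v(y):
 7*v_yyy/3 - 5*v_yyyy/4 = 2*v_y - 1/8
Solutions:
 v(y) = C1 + C2*exp(y*(392*2^(1/3)/(135*sqrt(7249) + 12737)^(1/3) + 2^(2/3)*(135*sqrt(7249) + 12737)^(1/3) + 56)/90)*sin(2^(1/3)*sqrt(3)*y*(-2^(1/3)*(135*sqrt(7249) + 12737)^(1/3) + 392/(135*sqrt(7249) + 12737)^(1/3))/90) + C3*exp(y*(392*2^(1/3)/(135*sqrt(7249) + 12737)^(1/3) + 2^(2/3)*(135*sqrt(7249) + 12737)^(1/3) + 56)/90)*cos(2^(1/3)*sqrt(3)*y*(-2^(1/3)*(135*sqrt(7249) + 12737)^(1/3) + 392/(135*sqrt(7249) + 12737)^(1/3))/90) + C4*exp(y*(-2^(2/3)*(135*sqrt(7249) + 12737)^(1/3) - 392*2^(1/3)/(135*sqrt(7249) + 12737)^(1/3) + 28)/45) + y/16


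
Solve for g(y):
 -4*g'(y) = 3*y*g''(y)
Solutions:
 g(y) = C1 + C2/y^(1/3)


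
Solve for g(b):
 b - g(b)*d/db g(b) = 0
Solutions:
 g(b) = -sqrt(C1 + b^2)
 g(b) = sqrt(C1 + b^2)


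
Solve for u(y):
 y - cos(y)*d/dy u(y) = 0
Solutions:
 u(y) = C1 + Integral(y/cos(y), y)


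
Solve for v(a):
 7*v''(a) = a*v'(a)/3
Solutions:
 v(a) = C1 + C2*erfi(sqrt(42)*a/42)


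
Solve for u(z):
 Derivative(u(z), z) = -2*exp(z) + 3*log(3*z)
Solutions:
 u(z) = C1 + 3*z*log(z) + 3*z*(-1 + log(3)) - 2*exp(z)


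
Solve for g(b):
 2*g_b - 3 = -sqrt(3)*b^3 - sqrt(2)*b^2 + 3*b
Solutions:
 g(b) = C1 - sqrt(3)*b^4/8 - sqrt(2)*b^3/6 + 3*b^2/4 + 3*b/2


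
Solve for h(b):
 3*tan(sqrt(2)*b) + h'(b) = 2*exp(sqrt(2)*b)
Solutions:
 h(b) = C1 + sqrt(2)*exp(sqrt(2)*b) + 3*sqrt(2)*log(cos(sqrt(2)*b))/2


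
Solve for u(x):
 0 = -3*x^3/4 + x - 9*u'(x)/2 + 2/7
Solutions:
 u(x) = C1 - x^4/24 + x^2/9 + 4*x/63


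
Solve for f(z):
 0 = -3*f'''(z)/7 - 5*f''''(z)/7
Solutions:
 f(z) = C1 + C2*z + C3*z^2 + C4*exp(-3*z/5)


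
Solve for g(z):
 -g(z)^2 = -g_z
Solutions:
 g(z) = -1/(C1 + z)


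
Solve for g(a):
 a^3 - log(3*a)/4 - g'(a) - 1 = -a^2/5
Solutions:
 g(a) = C1 + a^4/4 + a^3/15 - a*log(a)/4 - 3*a/4 - a*log(3)/4


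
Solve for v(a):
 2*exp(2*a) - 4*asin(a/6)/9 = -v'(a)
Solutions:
 v(a) = C1 + 4*a*asin(a/6)/9 + 4*sqrt(36 - a^2)/9 - exp(2*a)


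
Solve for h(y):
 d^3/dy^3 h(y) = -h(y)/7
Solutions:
 h(y) = C3*exp(-7^(2/3)*y/7) + (C1*sin(sqrt(3)*7^(2/3)*y/14) + C2*cos(sqrt(3)*7^(2/3)*y/14))*exp(7^(2/3)*y/14)


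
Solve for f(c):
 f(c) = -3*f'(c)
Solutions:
 f(c) = C1*exp(-c/3)


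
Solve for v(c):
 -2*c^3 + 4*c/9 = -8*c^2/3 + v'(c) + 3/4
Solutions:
 v(c) = C1 - c^4/2 + 8*c^3/9 + 2*c^2/9 - 3*c/4


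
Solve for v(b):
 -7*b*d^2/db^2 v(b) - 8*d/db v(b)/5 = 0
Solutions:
 v(b) = C1 + C2*b^(27/35)


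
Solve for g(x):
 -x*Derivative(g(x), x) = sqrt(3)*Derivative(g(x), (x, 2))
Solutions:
 g(x) = C1 + C2*erf(sqrt(2)*3^(3/4)*x/6)


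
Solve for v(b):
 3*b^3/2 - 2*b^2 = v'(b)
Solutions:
 v(b) = C1 + 3*b^4/8 - 2*b^3/3


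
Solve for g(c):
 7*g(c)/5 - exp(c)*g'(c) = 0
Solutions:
 g(c) = C1*exp(-7*exp(-c)/5)


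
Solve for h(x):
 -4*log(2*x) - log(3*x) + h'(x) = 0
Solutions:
 h(x) = C1 + 5*x*log(x) - 5*x + x*log(48)


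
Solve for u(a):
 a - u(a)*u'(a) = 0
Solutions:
 u(a) = -sqrt(C1 + a^2)
 u(a) = sqrt(C1 + a^2)


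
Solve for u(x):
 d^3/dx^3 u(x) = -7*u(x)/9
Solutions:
 u(x) = C3*exp(-21^(1/3)*x/3) + (C1*sin(3^(5/6)*7^(1/3)*x/6) + C2*cos(3^(5/6)*7^(1/3)*x/6))*exp(21^(1/3)*x/6)


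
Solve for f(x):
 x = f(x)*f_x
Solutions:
 f(x) = -sqrt(C1 + x^2)
 f(x) = sqrt(C1 + x^2)


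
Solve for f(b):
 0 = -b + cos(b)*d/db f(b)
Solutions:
 f(b) = C1 + Integral(b/cos(b), b)


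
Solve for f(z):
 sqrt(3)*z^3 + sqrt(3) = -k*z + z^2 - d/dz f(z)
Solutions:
 f(z) = C1 - k*z^2/2 - sqrt(3)*z^4/4 + z^3/3 - sqrt(3)*z


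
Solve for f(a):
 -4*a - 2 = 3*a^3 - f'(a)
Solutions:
 f(a) = C1 + 3*a^4/4 + 2*a^2 + 2*a


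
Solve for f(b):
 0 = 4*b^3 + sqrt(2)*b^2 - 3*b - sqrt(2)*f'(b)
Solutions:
 f(b) = C1 + sqrt(2)*b^4/2 + b^3/3 - 3*sqrt(2)*b^2/4


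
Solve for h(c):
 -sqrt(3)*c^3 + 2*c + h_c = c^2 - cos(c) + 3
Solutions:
 h(c) = C1 + sqrt(3)*c^4/4 + c^3/3 - c^2 + 3*c - sin(c)


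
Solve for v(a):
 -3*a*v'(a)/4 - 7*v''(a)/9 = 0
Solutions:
 v(a) = C1 + C2*erf(3*sqrt(42)*a/28)


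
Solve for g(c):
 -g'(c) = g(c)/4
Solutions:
 g(c) = C1*exp(-c/4)


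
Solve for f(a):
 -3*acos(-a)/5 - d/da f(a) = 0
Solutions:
 f(a) = C1 - 3*a*acos(-a)/5 - 3*sqrt(1 - a^2)/5


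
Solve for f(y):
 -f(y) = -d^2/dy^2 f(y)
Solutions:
 f(y) = C1*exp(-y) + C2*exp(y)


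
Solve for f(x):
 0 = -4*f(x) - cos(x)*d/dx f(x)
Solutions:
 f(x) = C1*(sin(x)^2 - 2*sin(x) + 1)/(sin(x)^2 + 2*sin(x) + 1)


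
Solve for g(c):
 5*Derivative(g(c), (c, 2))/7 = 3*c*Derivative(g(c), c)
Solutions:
 g(c) = C1 + C2*erfi(sqrt(210)*c/10)


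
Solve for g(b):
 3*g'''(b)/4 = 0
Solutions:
 g(b) = C1 + C2*b + C3*b^2


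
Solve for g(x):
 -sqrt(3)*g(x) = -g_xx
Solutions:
 g(x) = C1*exp(-3^(1/4)*x) + C2*exp(3^(1/4)*x)


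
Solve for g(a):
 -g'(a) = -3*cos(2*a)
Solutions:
 g(a) = C1 + 3*sin(2*a)/2


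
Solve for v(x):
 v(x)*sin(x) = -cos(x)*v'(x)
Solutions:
 v(x) = C1*cos(x)


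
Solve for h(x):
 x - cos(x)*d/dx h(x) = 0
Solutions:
 h(x) = C1 + Integral(x/cos(x), x)


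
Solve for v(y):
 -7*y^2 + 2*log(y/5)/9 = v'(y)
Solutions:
 v(y) = C1 - 7*y^3/3 + 2*y*log(y)/9 - 2*y*log(5)/9 - 2*y/9


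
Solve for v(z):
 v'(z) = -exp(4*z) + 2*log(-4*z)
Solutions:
 v(z) = C1 + 2*z*log(-z) + 2*z*(-1 + 2*log(2)) - exp(4*z)/4


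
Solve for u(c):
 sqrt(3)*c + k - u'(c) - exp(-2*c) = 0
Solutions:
 u(c) = C1 + sqrt(3)*c^2/2 + c*k + exp(-2*c)/2


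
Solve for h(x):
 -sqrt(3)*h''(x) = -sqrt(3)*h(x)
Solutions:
 h(x) = C1*exp(-x) + C2*exp(x)


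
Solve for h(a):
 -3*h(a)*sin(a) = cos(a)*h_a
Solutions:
 h(a) = C1*cos(a)^3


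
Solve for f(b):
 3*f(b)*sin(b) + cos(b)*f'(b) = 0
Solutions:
 f(b) = C1*cos(b)^3


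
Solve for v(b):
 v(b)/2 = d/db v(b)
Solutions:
 v(b) = C1*exp(b/2)


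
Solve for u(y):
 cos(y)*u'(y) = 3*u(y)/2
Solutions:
 u(y) = C1*(sin(y) + 1)^(3/4)/(sin(y) - 1)^(3/4)


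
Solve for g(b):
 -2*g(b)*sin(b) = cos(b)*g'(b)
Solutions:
 g(b) = C1*cos(b)^2


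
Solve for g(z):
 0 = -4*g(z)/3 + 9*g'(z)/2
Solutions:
 g(z) = C1*exp(8*z/27)


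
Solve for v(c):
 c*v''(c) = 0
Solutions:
 v(c) = C1 + C2*c


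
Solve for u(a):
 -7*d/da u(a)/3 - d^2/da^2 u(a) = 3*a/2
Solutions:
 u(a) = C1 + C2*exp(-7*a/3) - 9*a^2/28 + 27*a/98


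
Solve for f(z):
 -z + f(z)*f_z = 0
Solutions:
 f(z) = -sqrt(C1 + z^2)
 f(z) = sqrt(C1 + z^2)


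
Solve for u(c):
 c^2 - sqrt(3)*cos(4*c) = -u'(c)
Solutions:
 u(c) = C1 - c^3/3 + sqrt(3)*sin(4*c)/4


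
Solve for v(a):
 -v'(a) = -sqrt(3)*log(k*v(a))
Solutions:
 li(k*v(a))/k = C1 + sqrt(3)*a


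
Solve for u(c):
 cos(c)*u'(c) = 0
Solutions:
 u(c) = C1


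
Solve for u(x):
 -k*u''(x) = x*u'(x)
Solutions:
 u(x) = C1 + C2*sqrt(k)*erf(sqrt(2)*x*sqrt(1/k)/2)


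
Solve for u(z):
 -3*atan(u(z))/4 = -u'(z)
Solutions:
 Integral(1/atan(_y), (_y, u(z))) = C1 + 3*z/4


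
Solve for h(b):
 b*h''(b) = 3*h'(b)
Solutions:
 h(b) = C1 + C2*b^4


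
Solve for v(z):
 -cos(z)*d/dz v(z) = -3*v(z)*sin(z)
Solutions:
 v(z) = C1/cos(z)^3


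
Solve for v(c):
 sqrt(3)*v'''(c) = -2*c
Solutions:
 v(c) = C1 + C2*c + C3*c^2 - sqrt(3)*c^4/36


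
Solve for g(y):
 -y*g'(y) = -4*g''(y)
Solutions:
 g(y) = C1 + C2*erfi(sqrt(2)*y/4)


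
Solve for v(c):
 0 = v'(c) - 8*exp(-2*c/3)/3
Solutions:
 v(c) = C1 - 4*exp(-2*c/3)


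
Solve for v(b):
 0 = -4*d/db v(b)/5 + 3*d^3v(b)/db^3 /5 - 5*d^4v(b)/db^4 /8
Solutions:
 v(b) = C1 + C2*exp(b*(8*2^(2/3)/(25*sqrt(561) + 593)^(1/3) + 8 + 2^(1/3)*(25*sqrt(561) + 593)^(1/3))/25)*sin(2^(1/3)*sqrt(3)*b*(-(25*sqrt(561) + 593)^(1/3) + 8*2^(1/3)/(25*sqrt(561) + 593)^(1/3))/25) + C3*exp(b*(8*2^(2/3)/(25*sqrt(561) + 593)^(1/3) + 8 + 2^(1/3)*(25*sqrt(561) + 593)^(1/3))/25)*cos(2^(1/3)*sqrt(3)*b*(-(25*sqrt(561) + 593)^(1/3) + 8*2^(1/3)/(25*sqrt(561) + 593)^(1/3))/25) + C4*exp(2*b*(-2^(1/3)*(25*sqrt(561) + 593)^(1/3) - 8*2^(2/3)/(25*sqrt(561) + 593)^(1/3) + 4)/25)


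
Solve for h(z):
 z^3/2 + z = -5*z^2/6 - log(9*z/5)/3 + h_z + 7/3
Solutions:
 h(z) = C1 + z^4/8 + 5*z^3/18 + z^2/2 + z*log(z)/3 - 8*z/3 - z*log(5) + 2*z*log(15)/3


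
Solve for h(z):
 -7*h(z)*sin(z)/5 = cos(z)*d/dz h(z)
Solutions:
 h(z) = C1*cos(z)^(7/5)


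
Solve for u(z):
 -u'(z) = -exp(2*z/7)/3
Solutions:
 u(z) = C1 + 7*exp(2*z/7)/6


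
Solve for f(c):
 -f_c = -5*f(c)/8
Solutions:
 f(c) = C1*exp(5*c/8)


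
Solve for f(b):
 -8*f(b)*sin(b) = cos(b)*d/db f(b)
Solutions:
 f(b) = C1*cos(b)^8


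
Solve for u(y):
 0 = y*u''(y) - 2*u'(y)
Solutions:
 u(y) = C1 + C2*y^3


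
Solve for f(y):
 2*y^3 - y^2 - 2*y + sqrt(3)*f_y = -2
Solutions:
 f(y) = C1 - sqrt(3)*y^4/6 + sqrt(3)*y^3/9 + sqrt(3)*y^2/3 - 2*sqrt(3)*y/3


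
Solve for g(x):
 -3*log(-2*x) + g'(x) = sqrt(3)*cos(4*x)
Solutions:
 g(x) = C1 + 3*x*log(-x) - 3*x + 3*x*log(2) + sqrt(3)*sin(4*x)/4


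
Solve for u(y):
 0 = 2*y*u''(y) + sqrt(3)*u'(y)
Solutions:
 u(y) = C1 + C2*y^(1 - sqrt(3)/2)


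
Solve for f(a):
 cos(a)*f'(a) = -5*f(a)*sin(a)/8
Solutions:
 f(a) = C1*cos(a)^(5/8)


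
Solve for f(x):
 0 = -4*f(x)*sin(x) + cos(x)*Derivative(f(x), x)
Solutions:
 f(x) = C1/cos(x)^4


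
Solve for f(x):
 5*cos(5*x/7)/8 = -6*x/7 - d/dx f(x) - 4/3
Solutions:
 f(x) = C1 - 3*x^2/7 - 4*x/3 - 7*sin(5*x/7)/8


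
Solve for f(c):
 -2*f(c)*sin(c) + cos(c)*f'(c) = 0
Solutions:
 f(c) = C1/cos(c)^2


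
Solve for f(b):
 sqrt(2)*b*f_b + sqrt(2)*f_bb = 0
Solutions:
 f(b) = C1 + C2*erf(sqrt(2)*b/2)


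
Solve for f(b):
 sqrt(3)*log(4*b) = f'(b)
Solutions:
 f(b) = C1 + sqrt(3)*b*log(b) - sqrt(3)*b + 2*sqrt(3)*b*log(2)


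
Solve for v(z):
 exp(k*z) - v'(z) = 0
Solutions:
 v(z) = C1 + exp(k*z)/k


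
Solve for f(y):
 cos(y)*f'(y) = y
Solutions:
 f(y) = C1 + Integral(y/cos(y), y)


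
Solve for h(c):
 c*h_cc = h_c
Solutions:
 h(c) = C1 + C2*c^2


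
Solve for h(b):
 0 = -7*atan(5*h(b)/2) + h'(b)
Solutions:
 Integral(1/atan(5*_y/2), (_y, h(b))) = C1 + 7*b


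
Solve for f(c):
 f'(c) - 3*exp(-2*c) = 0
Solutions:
 f(c) = C1 - 3*exp(-2*c)/2


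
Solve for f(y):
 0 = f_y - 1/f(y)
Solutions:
 f(y) = -sqrt(C1 + 2*y)
 f(y) = sqrt(C1 + 2*y)


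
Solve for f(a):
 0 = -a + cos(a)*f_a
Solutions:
 f(a) = C1 + Integral(a/cos(a), a)


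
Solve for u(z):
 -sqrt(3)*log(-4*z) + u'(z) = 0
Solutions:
 u(z) = C1 + sqrt(3)*z*log(-z) + sqrt(3)*z*(-1 + 2*log(2))


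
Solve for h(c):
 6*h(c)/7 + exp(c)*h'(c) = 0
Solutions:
 h(c) = C1*exp(6*exp(-c)/7)


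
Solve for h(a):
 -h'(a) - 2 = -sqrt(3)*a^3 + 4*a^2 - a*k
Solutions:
 h(a) = C1 + sqrt(3)*a^4/4 - 4*a^3/3 + a^2*k/2 - 2*a


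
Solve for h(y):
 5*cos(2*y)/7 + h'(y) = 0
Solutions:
 h(y) = C1 - 5*sin(2*y)/14


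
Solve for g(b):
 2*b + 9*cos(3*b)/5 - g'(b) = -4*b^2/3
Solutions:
 g(b) = C1 + 4*b^3/9 + b^2 + 3*sin(3*b)/5


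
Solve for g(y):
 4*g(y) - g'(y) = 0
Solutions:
 g(y) = C1*exp(4*y)
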